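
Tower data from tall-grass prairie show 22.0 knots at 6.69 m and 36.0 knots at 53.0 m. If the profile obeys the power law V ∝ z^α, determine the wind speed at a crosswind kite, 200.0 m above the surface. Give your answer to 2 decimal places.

First find α: α = ln(V₂/V₁)/ln(z₂/z₁) = ln(36.0/22.0)/ln(53.0/6.69) = 0.49248/2.06968 = 0.2379
Extrapolate from 53.0 m to 200.0 m: V₃ = 36.0 × (200.0/53.0)^0.2379 = 36.0 × 1.3716 = 49.3788 knots

49.38 knots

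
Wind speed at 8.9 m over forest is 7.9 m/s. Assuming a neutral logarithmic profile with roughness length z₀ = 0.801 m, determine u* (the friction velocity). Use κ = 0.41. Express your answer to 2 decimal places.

Log law: V(z) = (u*/κ) · ln(z/z₀) ⇒ u* = κ · V / ln(z/z₀)
u* = 0.41 × 7.9 / ln(8.9/0.801) = 0.41 × 7.9 / 2.4079
   = 3.2390 / 2.4079 = 1.3451 m/s

u* ≈ 1.35 m/s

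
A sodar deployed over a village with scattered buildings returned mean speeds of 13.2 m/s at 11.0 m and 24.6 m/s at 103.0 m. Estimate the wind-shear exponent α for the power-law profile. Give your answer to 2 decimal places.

Power law: V₂/V₁ = (z₂/z₁)^α ⇒ α = ln(V₂/V₁) / ln(z₂/z₁)
α = ln(24.6/13.2) / ln(103.0/11.0) = ln(1.8636) / ln(9.3636)
  = 0.62253 / 2.23683 = 0.27831

α ≈ 0.28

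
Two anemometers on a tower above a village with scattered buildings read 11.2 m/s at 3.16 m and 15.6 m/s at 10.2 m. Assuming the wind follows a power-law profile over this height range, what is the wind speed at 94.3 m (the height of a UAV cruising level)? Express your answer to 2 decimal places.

First find α: α = ln(V₂/V₁)/ln(z₂/z₁) = ln(15.6/11.2)/ln(10.2/3.16) = 0.33136/1.17182 = 0.2828
Extrapolate from 10.2 m to 94.3 m: V₃ = 15.6 × (94.3/10.2)^0.2828 = 15.6 × 1.8756 = 29.2589 m/s

29.26 m/s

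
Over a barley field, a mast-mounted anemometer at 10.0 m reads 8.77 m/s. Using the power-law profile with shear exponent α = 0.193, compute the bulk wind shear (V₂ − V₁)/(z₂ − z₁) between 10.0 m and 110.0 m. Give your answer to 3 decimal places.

0.052 m/s/m

Power law: V₂ = V₁ · (z₂/z₁)^α = 8.77 × (11.0000)^0.193 = 13.9312 m/s
ΔV/Δz = (13.9312 − 8.77)/(110.0 − 10.0) = 5.1612/100.0000 = 0.05161 m/s/m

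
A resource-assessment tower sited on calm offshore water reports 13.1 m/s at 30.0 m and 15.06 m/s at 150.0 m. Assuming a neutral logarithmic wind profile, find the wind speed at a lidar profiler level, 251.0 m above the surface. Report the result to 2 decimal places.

Log law: V ∝ ln(z/z₀). From the pair, with r = V₁/V₂ = 0.86985,
ln z₀ = (ln z₁ − r·ln z₂)/(1 − r) = (3.4012 − 0.86985×5.0106)/0.13015 = -7.3558 → z₀ = 0.0006389 m
V₃ = V₁ · ln(z₃/z₀)/ln(z₁/z₀) = 13.1 × 12.8812/10.7570 = 15.6870 m/s

15.69 m/s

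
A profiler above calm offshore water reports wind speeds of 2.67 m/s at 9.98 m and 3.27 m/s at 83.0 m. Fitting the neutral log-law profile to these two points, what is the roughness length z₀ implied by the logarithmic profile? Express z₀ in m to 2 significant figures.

Log law: V(z) ∝ ln(z/z₀). With r = V₁/V₂ = 2.67/3.27 = 0.81651,
r · ln(z₂/z₀) = ln(z₁/z₀) ⇒ ln z₀ = (ln z₁ − r·ln z₂)/(1 − r)
ln z₀ = (2.30058 − 0.81651×4.41884) / 0.18349 = -7.1257
z₀ = exp(-7.1257) = 0.0008042 m

z₀ ≈ 0.00080 m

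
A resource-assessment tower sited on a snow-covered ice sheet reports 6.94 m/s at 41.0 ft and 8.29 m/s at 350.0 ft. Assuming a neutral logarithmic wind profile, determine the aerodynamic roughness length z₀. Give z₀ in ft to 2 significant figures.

Log law: V(z) ∝ ln(z/z₀). With r = V₁/V₂ = 6.94/8.29 = 0.83715,
r · ln(z₂/z₀) = ln(z₁/z₀) ⇒ ln z₀ = (ln z₁ − r·ln z₂)/(1 − r)
ln z₀ = (3.71357 − 0.83715×5.85793) / 0.16285 = -7.3100
z₀ = exp(-7.3100) = 0.0006688 ft

z₀ ≈ 0.00067 ft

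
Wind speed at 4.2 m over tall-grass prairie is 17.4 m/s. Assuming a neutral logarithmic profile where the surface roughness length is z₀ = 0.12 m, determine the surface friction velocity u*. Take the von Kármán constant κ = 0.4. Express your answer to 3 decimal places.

Log law: V(z) = (u*/κ) · ln(z/z₀) ⇒ u* = κ · V / ln(z/z₀)
u* = 0.4 × 17.4 / ln(4.2/0.12) = 0.4 × 17.4 / 3.5553
   = 6.9600 / 3.5553 = 1.9576 m/s

u* ≈ 1.958 m/s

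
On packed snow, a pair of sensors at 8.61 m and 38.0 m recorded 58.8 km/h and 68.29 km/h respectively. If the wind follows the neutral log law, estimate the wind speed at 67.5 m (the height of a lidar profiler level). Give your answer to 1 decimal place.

Log law: V ∝ ln(z/z₀). From the pair, with r = V₁/V₂ = 0.86103,
ln z₀ = (ln z₁ − r·ln z₂)/(1 − r) = (2.1529 − 0.86103×3.6376)/0.13897 = -7.0460 → z₀ = 0.0008709 m
V₃ = V₁ · ln(z₃/z₀)/ln(z₁/z₀) = 58.8 × 11.2582/9.1990 = 71.9625 km/h

72.0 km/h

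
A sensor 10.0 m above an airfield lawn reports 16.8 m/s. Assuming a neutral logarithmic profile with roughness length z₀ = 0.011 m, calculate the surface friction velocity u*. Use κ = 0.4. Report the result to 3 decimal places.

u* ≈ 0.986 m/s

Log law: V(z) = (u*/κ) · ln(z/z₀) ⇒ u* = κ · V / ln(z/z₀)
u* = 0.4 × 16.8 / ln(10.0/0.011) = 0.4 × 16.8 / 6.8124
   = 6.7200 / 6.8124 = 0.9864 m/s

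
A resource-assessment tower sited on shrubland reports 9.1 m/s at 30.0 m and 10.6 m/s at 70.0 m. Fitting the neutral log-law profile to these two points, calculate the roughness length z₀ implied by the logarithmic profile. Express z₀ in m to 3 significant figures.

z₀ ≈ 0.176 m

Log law: V(z) ∝ ln(z/z₀). With r = V₁/V₂ = 9.1/10.6 = 0.85849,
r · ln(z₂/z₀) = ln(z₁/z₀) ⇒ ln z₀ = (ln z₁ − r·ln z₂)/(1 − r)
ln z₀ = (3.40120 − 0.85849×4.24850) / 0.14151 = -1.7391
z₀ = exp(-1.7391) = 0.1757 m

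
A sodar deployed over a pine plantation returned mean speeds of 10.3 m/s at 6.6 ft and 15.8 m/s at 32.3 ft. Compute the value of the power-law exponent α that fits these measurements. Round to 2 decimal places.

α ≈ 0.27

Power law: V₂/V₁ = (z₂/z₁)^α ⇒ α = ln(V₂/V₁) / ln(z₂/z₁)
α = ln(15.8/10.3) / ln(32.3/6.6) = ln(1.5340) / ln(4.8939)
  = 0.42787 / 1.58800 = 0.26944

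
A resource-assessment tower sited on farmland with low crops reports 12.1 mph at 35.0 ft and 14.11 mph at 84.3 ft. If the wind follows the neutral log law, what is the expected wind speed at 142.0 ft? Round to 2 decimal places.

Log law: V ∝ ln(z/z₀). From the pair, with r = V₁/V₂ = 0.85755,
ln z₀ = (ln z₁ − r·ln z₂)/(1 − r) = (3.5553 − 0.85755×4.4344)/0.14245 = -1.7363 → z₀ = 0.1762 ft
V₃ = V₁ · ln(z₃/z₀)/ln(z₁/z₀) = 12.1 × 6.6922/5.2917 = 15.3023 mph

15.30 mph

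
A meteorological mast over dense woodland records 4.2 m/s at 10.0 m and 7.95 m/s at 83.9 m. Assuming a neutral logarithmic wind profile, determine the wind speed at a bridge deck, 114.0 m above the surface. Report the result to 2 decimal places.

8.49 m/s

Log law: V ∝ ln(z/z₀). From the pair, with r = V₁/V₂ = 0.52830,
ln z₀ = (ln z₁ − r·ln z₂)/(1 − r) = (2.3026 − 0.52830×4.4296)/0.47170 = -0.0797 → z₀ = 0.9234 m
V₃ = V₁ · ln(z₃/z₀)/ln(z₁/z₀) = 4.2 × 4.8159/2.3823 = 8.4905 m/s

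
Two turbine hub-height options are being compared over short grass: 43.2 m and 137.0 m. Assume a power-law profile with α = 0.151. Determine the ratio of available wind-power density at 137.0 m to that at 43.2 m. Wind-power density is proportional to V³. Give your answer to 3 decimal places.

Speed ratio: V_B/V_A = (z_B/z_A)^α = (137.0/43.2)^0.151 = (3.1713)^0.151 = 1.19038
Power-density ratio: P_B/P_A = (V_B/V_A)³ = (1.19038)³ = 1.68679

1.687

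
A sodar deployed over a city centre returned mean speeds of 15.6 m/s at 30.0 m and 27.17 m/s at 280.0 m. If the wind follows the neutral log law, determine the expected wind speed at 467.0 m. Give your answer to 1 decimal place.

Log law: V ∝ ln(z/z₀). From the pair, with r = V₁/V₂ = 0.57416,
ln z₀ = (ln z₁ − r·ln z₂)/(1 − r) = (3.4012 − 0.57416×5.6348)/0.42584 = 0.3896 → z₀ = 1.476 m
V₃ = V₁ · ln(z₃/z₀)/ln(z₁/z₀) = 15.6 × 5.7567/3.0116 = 29.8198 m/s

29.8 m/s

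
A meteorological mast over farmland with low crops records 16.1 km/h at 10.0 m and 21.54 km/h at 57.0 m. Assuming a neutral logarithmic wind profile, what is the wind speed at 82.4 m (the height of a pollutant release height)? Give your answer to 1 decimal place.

22.7 km/h

Log law: V ∝ ln(z/z₀). From the pair, with r = V₁/V₂ = 0.74745,
ln z₀ = (ln z₁ − r·ln z₂)/(1 − r) = (2.3026 − 0.74745×4.0431)/0.25255 = -2.8484 → z₀ = 0.05794 m
V₃ = V₁ · ln(z₃/z₀)/ln(z₁/z₀) = 16.1 × 7.2600/5.1510 = 22.6919 km/h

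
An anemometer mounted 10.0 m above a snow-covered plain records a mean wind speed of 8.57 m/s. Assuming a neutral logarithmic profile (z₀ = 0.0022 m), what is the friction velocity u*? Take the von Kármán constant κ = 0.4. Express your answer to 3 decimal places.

Log law: V(z) = (u*/κ) · ln(z/z₀) ⇒ u* = κ · V / ln(z/z₀)
u* = 0.4 × 8.57 / ln(10.0/0.0022) = 0.4 × 8.57 / 8.4219
   = 3.4280 / 8.4219 = 0.4070 m/s

u* ≈ 0.407 m/s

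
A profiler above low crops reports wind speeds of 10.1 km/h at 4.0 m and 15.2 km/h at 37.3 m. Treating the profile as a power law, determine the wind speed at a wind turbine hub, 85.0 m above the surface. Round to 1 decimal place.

17.7 km/h

First find α: α = ln(V₂/V₁)/ln(z₂/z₁) = ln(15.2/10.1)/ln(37.3/4.0) = 0.40876/2.23270 = 0.1831
Extrapolate from 37.3 m to 85.0 m: V₃ = 15.2 × (85.0/37.3)^0.1831 = 15.2 × 1.1628 = 17.6739 km/h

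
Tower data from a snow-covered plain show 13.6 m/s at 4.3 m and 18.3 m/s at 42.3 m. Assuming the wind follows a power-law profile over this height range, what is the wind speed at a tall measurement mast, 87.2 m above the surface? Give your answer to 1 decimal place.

First find α: α = ln(V₂/V₁)/ln(z₂/z₁) = ln(18.3/13.6)/ln(42.3/4.3) = 0.29683/2.28617 = 0.1298
Extrapolate from 42.3 m to 87.2 m: V₃ = 18.3 × (87.2/42.3)^0.1298 = 18.3 × 1.0985 = 20.1022 m/s

20.1 m/s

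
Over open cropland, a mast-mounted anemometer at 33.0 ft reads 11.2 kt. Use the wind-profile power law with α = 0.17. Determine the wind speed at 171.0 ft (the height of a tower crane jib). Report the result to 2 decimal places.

14.81 kt

Power-law profile: V₂ = V₁ · (z₂/z₁)^α
V₂ = 11.2 × (171.0/33.0)^0.17 = 11.2 × (5.1818)^0.17
    = 11.2 × 1.3227 = 14.8143 kt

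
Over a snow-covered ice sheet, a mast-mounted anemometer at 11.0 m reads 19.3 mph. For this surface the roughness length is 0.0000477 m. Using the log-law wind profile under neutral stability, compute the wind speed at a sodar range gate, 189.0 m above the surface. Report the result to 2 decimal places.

Log law: V(z) ∝ ln(z/z₀), so V₂/V₁ = ln(z₂/z₀) / ln(z₁/z₀).
ln(189.0/0.0000477) = 15.1923, ln(11.0/0.0000477) = 12.3485
V₂ = 19.3 × 15.1923/12.3485 = 19.3 × 1.2303 = 23.7448 mph

23.74 mph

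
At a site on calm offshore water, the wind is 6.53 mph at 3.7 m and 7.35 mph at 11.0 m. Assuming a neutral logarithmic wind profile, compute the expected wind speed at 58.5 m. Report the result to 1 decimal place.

8.6 mph

Log law: V ∝ ln(z/z₀). From the pair, with r = V₁/V₂ = 0.88844,
ln z₀ = (ln z₁ − r·ln z₂)/(1 − r) = (1.3083 − 0.88844×2.3979)/0.11156 = -7.3683 → z₀ = 0.0006309 m
V₃ = V₁ · ln(z₃/z₀)/ln(z₁/z₀) = 6.53 × 11.4373/8.6766 = 8.6077 mph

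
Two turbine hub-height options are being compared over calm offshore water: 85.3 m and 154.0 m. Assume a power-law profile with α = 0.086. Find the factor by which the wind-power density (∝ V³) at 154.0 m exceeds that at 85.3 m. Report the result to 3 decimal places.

1.165

Speed ratio: V_B/V_A = (z_B/z_A)^α = (154.0/85.3)^0.086 = (1.8054)^0.086 = 1.05212
Power-density ratio: P_B/P_A = (V_B/V_A)³ = (1.05212)³ = 1.16465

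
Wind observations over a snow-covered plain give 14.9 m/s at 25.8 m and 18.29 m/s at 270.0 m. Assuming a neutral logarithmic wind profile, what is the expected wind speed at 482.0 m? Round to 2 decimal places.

19.13 m/s

Log law: V ∝ ln(z/z₀). From the pair, with r = V₁/V₂ = 0.81465,
ln z₀ = (ln z₁ − r·ln z₂)/(1 − r) = (3.2504 − 0.81465×5.5984)/0.18535 = -7.0700 → z₀ = 0.0008503 m
V₃ = V₁ · ln(z₃/z₀)/ln(z₁/z₀) = 14.9 × 13.2479/10.3203 = 19.1267 m/s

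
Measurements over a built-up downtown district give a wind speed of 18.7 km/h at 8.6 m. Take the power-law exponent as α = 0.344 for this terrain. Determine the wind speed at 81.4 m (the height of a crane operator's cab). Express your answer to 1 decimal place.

40.5 km/h

Power-law profile: V₂ = V₁ · (z₂/z₁)^α
V₂ = 18.7 × (81.4/8.6)^0.344 = 18.7 × (9.4651)^0.344
    = 18.7 × 2.1666 = 40.5162 km/h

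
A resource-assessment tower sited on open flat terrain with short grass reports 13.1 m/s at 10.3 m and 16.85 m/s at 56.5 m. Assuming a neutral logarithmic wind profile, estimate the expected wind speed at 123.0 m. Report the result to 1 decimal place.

Log law: V ∝ ln(z/z₀). From the pair, with r = V₁/V₂ = 0.77745,
ln z₀ = (ln z₁ − r·ln z₂)/(1 − r) = (2.3321 − 0.77745×4.0342)/0.22255 = -3.6138 → z₀ = 0.02695 m
V₃ = V₁ · ln(z₃/z₀)/ln(z₁/z₀) = 13.1 × 8.4260/5.9460 = 18.5639 m/s

18.6 m/s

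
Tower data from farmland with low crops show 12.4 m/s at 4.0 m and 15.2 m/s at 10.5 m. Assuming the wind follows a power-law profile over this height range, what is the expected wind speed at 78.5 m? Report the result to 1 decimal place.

23.2 m/s

First find α: α = ln(V₂/V₁)/ln(z₂/z₁) = ln(15.2/12.4)/ln(10.5/4.0) = 0.20360/0.96508 = 0.2110
Extrapolate from 10.5 m to 78.5 m: V₃ = 15.2 × (78.5/10.5)^0.2110 = 15.2 × 1.5287 = 23.2359 m/s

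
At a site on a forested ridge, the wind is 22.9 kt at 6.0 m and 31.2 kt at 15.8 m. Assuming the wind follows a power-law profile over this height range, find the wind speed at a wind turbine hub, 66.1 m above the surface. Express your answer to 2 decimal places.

49.28 kt

First find α: α = ln(V₂/V₁)/ln(z₂/z₁) = ln(31.2/22.9)/ln(15.8/6.0) = 0.30928/0.96825 = 0.3194
Extrapolate from 15.8 m to 66.1 m: V₃ = 31.2 × (66.1/15.8)^0.3194 = 31.2 × 1.5796 = 49.2822 kt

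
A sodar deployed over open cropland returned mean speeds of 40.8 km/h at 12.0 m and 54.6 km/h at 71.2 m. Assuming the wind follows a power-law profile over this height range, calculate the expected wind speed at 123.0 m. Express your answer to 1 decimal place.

First find α: α = ln(V₂/V₁)/ln(z₂/z₁) = ln(54.6/40.8)/ln(71.2/12.0) = 0.29135/1.78059 = 0.1636
Extrapolate from 71.2 m to 123.0 m: V₃ = 54.6 × (123.0/71.2)^0.1636 = 54.6 × 1.0936 = 59.7093 km/h

59.7 km/h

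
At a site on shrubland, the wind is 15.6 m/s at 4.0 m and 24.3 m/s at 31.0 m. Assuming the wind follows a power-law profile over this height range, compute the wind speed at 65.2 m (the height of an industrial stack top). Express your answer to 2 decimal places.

First find α: α = ln(V₂/V₁)/ln(z₂/z₁) = ln(24.3/15.6)/ln(31.0/4.0) = 0.44321/2.04769 = 0.2164
Extrapolate from 31.0 m to 65.2 m: V₃ = 24.3 × (65.2/31.0)^0.2164 = 24.3 × 1.1746 = 28.5425 m/s

28.54 m/s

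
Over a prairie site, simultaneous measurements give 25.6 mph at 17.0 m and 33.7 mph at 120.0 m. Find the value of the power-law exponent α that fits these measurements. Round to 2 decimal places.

α ≈ 0.14

Power law: V₂/V₁ = (z₂/z₁)^α ⇒ α = ln(V₂/V₁) / ln(z₂/z₁)
α = ln(33.7/25.6) / ln(120.0/17.0) = ln(1.3164) / ln(7.0588)
  = 0.27491 / 1.95428 = 0.14067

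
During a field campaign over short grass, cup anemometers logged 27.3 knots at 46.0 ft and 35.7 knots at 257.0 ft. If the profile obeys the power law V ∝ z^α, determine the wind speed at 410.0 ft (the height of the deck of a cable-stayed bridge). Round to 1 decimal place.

First find α: α = ln(V₂/V₁)/ln(z₂/z₁) = ln(35.7/27.3)/ln(257.0/46.0) = 0.26826/1.72043 = 0.1559
Extrapolate from 257.0 ft to 410.0 ft: V₃ = 35.7 × (410.0/257.0)^0.1559 = 35.7 × 1.0755 = 38.3971 knots

38.4 knots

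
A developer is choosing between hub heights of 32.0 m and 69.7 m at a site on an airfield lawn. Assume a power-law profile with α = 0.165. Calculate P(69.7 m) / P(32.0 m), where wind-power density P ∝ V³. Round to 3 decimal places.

Speed ratio: V_B/V_A = (z_B/z_A)^α = (69.7/32.0)^0.165 = (2.1781)^0.165 = 1.13706
Power-density ratio: P_B/P_A = (V_B/V_A)³ = (1.13706)³ = 1.47011

1.470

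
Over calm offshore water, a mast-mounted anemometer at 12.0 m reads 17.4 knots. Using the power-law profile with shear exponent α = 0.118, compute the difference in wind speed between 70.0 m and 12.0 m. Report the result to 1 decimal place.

Power law: V₂ = V₁ · (z₂/z₁)^α = 17.4 × (5.8333)^0.118 = 21.4253 knots
ΔV = 21.4253 − 17.4 = 4.0253 knots

4.0 knots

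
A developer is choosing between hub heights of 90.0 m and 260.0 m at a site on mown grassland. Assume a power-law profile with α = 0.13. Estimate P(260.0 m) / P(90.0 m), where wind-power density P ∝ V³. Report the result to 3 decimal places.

1.512

Speed ratio: V_B/V_A = (z_B/z_A)^α = (260.0/90.0)^0.13 = (2.8889)^0.13 = 1.14788
Power-density ratio: P_B/P_A = (V_B/V_A)³ = (1.14788)³ = 1.51246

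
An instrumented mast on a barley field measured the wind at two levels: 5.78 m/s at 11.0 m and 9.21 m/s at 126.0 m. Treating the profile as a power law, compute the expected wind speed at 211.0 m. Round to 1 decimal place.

10.2 m/s

First find α: α = ln(V₂/V₁)/ln(z₂/z₁) = ln(9.21/5.78)/ln(126.0/11.0) = 0.46589/2.43839 = 0.1911
Extrapolate from 126.0 m to 211.0 m: V₃ = 9.21 × (211.0/126.0)^0.1911 = 9.21 × 1.1035 = 10.1634 m/s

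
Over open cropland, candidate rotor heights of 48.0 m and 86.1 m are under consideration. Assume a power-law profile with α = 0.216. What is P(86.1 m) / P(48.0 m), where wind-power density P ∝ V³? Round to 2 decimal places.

1.46

Speed ratio: V_B/V_A = (z_B/z_A)^α = (86.1/48.0)^0.216 = (1.7937)^0.216 = 1.13452
Power-density ratio: P_B/P_A = (V_B/V_A)³ = (1.13452)³ = 1.46029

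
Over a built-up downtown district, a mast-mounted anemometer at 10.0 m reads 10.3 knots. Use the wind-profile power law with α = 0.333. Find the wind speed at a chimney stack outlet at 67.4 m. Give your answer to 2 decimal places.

Power-law profile: V₂ = V₁ · (z₂/z₁)^α
V₂ = 10.3 × (67.4/10.0)^0.333 = 10.3 × (6.7400)^0.333
    = 10.3 × 1.8877 = 19.4438 knots

19.44 knots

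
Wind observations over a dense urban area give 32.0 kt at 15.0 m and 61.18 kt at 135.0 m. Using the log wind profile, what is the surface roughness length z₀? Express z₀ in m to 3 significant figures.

z₀ ≈ 1.35 m

Log law: V(z) ∝ ln(z/z₀). With r = V₁/V₂ = 32.0/61.18 = 0.52305,
r · ln(z₂/z₀) = ln(z₁/z₀) ⇒ ln z₀ = (ln z₁ − r·ln z₂)/(1 − r)
ln z₀ = (2.70805 − 0.52305×4.90527) / 0.47695 = 0.2985
z₀ = exp(0.2985) = 1.348 m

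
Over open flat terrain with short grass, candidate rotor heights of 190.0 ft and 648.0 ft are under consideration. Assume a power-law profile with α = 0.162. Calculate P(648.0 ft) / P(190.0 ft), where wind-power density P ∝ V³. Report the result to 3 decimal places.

1.815

Speed ratio: V_B/V_A = (z_B/z_A)^α = (648.0/190.0)^0.162 = (3.4105)^0.162 = 1.21988
Power-density ratio: P_B/P_A = (V_B/V_A)³ = (1.21988)³ = 1.81531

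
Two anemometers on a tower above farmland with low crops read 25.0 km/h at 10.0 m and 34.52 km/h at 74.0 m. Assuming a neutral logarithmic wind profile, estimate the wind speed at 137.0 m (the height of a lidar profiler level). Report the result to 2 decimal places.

37.45 km/h

Log law: V ∝ ln(z/z₀). From the pair, with r = V₁/V₂ = 0.72422,
ln z₀ = (ln z₁ − r·ln z₂)/(1 − r) = (2.3026 − 0.72422×4.3041)/0.27578 = -2.9534 → z₀ = 0.05216 m
V₃ = V₁ · ln(z₃/z₀)/ln(z₁/z₀) = 25.0 × 7.8734/5.2560 = 37.4496 km/h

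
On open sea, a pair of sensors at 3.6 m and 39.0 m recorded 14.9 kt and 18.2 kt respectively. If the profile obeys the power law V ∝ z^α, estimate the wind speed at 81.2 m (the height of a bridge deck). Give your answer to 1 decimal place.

19.4 kt

First find α: α = ln(V₂/V₁)/ln(z₂/z₁) = ln(18.2/14.9)/ln(39.0/3.6) = 0.20006/2.38263 = 0.0840
Extrapolate from 39.0 m to 81.2 m: V₃ = 18.2 × (81.2/39.0)^0.0840 = 18.2 × 1.0635 = 19.3559 kt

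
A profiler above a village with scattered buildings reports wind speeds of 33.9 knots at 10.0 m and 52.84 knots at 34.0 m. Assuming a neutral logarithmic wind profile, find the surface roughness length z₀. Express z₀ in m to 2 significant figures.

Log law: V(z) ∝ ln(z/z₀). With r = V₁/V₂ = 33.9/52.84 = 0.64156,
r · ln(z₂/z₀) = ln(z₁/z₀) ⇒ ln z₀ = (ln z₁ − r·ln z₂)/(1 − r)
ln z₀ = (2.30259 − 0.64156×3.52636) / 0.35844 = 0.1122
z₀ = exp(0.1122) = 1.119 m

z₀ ≈ 1.1 m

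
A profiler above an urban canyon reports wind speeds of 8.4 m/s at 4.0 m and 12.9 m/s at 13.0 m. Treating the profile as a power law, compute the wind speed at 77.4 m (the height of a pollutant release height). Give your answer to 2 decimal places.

24.69 m/s

First find α: α = ln(V₂/V₁)/ln(z₂/z₁) = ln(12.9/8.4)/ln(13.0/4.0) = 0.42900/1.17865 = 0.3640
Extrapolate from 13.0 m to 77.4 m: V₃ = 12.9 × (77.4/13.0)^0.3640 = 12.9 × 1.9143 = 24.6941 m/s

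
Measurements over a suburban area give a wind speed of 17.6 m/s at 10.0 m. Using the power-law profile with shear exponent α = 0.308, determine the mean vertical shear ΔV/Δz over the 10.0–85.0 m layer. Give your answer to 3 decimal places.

Power law: V₂ = V₁ · (z₂/z₁)^α = 17.6 × (8.5000)^0.308 = 34.0231 m/s
ΔV/Δz = (34.0231 − 17.6)/(85.0 − 10.0) = 16.4231/75.0000 = 0.21897 m/s/m

0.219 m/s/m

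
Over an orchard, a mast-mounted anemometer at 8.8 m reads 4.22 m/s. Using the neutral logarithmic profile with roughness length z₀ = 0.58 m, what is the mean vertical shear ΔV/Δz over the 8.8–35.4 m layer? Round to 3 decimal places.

Log law: V₂ = V₁ · ln(z₂/z₀)/ln(z₁/z₀) = 4.22 × 4.1114/2.7195 = 6.3800 m/s
ΔV/Δz = (6.3800 − 4.22)/(35.4 − 8.8) = 2.1600/26.6000 = 0.08120 m/s/m

0.081 m/s/m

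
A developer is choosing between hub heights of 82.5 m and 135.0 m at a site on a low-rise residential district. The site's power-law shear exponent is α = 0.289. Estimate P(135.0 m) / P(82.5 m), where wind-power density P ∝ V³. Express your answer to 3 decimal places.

Speed ratio: V_B/V_A = (z_B/z_A)^α = (135.0/82.5)^0.289 = (1.6364)^0.289 = 1.15295
Power-density ratio: P_B/P_A = (V_B/V_A)³ = (1.15295)³ = 1.53262

1.533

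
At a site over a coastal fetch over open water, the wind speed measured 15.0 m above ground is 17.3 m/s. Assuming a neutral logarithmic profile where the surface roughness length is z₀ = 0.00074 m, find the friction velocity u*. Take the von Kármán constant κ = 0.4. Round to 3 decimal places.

Log law: V(z) = (u*/κ) · ln(z/z₀) ⇒ u* = κ · V / ln(z/z₀)
u* = 0.4 × 17.3 / ln(15.0/0.00074) = 0.4 × 17.3 / 9.9169
   = 6.9200 / 9.9169 = 0.6978 m/s

u* ≈ 0.698 m/s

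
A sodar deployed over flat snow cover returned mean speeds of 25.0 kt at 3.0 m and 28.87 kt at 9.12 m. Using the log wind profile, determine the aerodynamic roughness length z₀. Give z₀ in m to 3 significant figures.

z₀ ≈ 0.00228 m

Log law: V(z) ∝ ln(z/z₀). With r = V₁/V₂ = 25.0/28.87 = 0.86595,
r · ln(z₂/z₀) = ln(z₁/z₀) ⇒ ln z₀ = (ln z₁ − r·ln z₂)/(1 − r)
ln z₀ = (1.09861 − 0.86595×2.21047) / 0.13405 = -6.0839
z₀ = exp(-6.0839) = 0.002279 m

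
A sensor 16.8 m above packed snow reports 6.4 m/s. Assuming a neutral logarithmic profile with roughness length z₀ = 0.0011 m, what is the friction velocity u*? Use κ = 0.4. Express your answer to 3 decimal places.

u* ≈ 0.266 m/s

Log law: V(z) = (u*/κ) · ln(z/z₀) ⇒ u* = κ · V / ln(z/z₀)
u* = 0.4 × 6.4 / ln(16.8/0.0011) = 0.4 × 6.4 / 9.6338
   = 2.5600 / 9.6338 = 0.2657 m/s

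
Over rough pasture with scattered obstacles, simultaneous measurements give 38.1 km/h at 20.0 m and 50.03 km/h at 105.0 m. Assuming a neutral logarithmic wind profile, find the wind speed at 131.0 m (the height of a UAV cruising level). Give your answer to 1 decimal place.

Log law: V ∝ ln(z/z₀). From the pair, with r = V₁/V₂ = 0.76154,
ln z₀ = (ln z₁ − r·ln z₂)/(1 − r) = (2.9957 − 0.76154×4.6540)/0.23846 = -2.3000 → z₀ = 0.1003 m
V₃ = V₁ · ln(z₃/z₀)/ln(z₁/z₀) = 38.1 × 7.1752/5.2958 = 51.6217 km/h

51.6 km/h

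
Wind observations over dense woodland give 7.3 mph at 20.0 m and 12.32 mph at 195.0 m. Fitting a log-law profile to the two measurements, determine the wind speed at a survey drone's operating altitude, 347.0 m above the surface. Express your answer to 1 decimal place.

Log law: V ∝ ln(z/z₀). From the pair, with r = V₁/V₂ = 0.59253,
ln z₀ = (ln z₁ − r·ln z₂)/(1 − r) = (2.9957 − 0.59253×5.2730)/0.40747 = -0.3158 → z₀ = 0.7292 m
V₃ = V₁ · ln(z₃/z₀)/ln(z₁/z₀) = 7.3 × 6.1652/3.3116 = 13.5904 mph

13.6 mph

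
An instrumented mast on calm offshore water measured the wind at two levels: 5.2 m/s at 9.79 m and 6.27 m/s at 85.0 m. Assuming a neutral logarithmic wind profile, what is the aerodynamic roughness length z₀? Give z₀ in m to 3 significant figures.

Log law: V(z) ∝ ln(z/z₀). With r = V₁/V₂ = 5.2/6.27 = 0.82935,
r · ln(z₂/z₀) = ln(z₁/z₀) ⇒ ln z₀ = (ln z₁ − r·ln z₂)/(1 − r)
ln z₀ = (2.28136 − 0.82935×4.44265) / 0.17065 = -8.2221
z₀ = exp(-8.2221) = 0.0002686 m

z₀ ≈ 0.000269 m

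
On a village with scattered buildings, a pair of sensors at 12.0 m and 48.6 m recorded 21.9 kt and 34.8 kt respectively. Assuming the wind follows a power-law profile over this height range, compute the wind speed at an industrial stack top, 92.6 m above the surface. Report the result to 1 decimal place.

43.1 kt

First find α: α = ln(V₂/V₁)/ln(z₂/z₁) = ln(34.8/21.9)/ln(48.6/12.0) = 0.46313/1.39872 = 0.3311
Extrapolate from 48.6 m to 92.6 m: V₃ = 34.8 × (92.6/48.6)^0.3311 = 34.8 × 1.2379 = 43.0806 kt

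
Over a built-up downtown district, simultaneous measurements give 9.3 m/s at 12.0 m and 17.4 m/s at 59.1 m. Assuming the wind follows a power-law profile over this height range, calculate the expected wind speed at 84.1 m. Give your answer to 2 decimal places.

19.99 m/s

First find α: α = ln(V₂/V₁)/ln(z₂/z₁) = ln(17.4/9.3)/ln(59.1/12.0) = 0.62646/1.59432 = 0.3929
Extrapolate from 59.1 m to 84.1 m: V₃ = 17.4 × (84.1/59.1)^0.3929 = 17.4 × 1.1487 = 19.9871 m/s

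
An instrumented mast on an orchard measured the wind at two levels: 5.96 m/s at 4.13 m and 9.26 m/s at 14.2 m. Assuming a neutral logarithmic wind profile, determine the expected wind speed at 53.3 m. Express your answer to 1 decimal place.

Log law: V ∝ ln(z/z₀). From the pair, with r = V₁/V₂ = 0.64363,
ln z₀ = (ln z₁ − r·ln z₂)/(1 − r) = (1.4183 − 0.64363×2.6532)/0.35637 = -0.8121 → z₀ = 0.4439 m
V₃ = V₁ · ln(z₃/z₀)/ln(z₁/z₀) = 5.96 × 4.7881/2.2304 = 12.7944 m/s

12.8 m/s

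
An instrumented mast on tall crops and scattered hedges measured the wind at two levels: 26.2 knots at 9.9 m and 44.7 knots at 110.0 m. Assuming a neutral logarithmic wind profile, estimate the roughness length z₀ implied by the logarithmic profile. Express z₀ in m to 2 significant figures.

Log law: V(z) ∝ ln(z/z₀). With r = V₁/V₂ = 26.2/44.7 = 0.58613,
r · ln(z₂/z₀) = ln(z₁/z₀) ⇒ ln z₀ = (ln z₁ − r·ln z₂)/(1 − r)
ln z₀ = (2.29253 − 0.58613×4.70048) / 0.41387 = -1.1176
z₀ = exp(-1.1176) = 0.3271 m

z₀ ≈ 0.33 m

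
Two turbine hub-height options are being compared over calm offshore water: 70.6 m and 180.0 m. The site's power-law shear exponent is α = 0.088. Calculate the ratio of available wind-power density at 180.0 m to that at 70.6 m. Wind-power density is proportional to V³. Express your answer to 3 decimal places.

1.280

Speed ratio: V_B/V_A = (z_B/z_A)^α = (180.0/70.6)^0.088 = (2.5496)^0.088 = 1.08585
Power-density ratio: P_B/P_A = (V_B/V_A)³ = (1.08585)³ = 1.28029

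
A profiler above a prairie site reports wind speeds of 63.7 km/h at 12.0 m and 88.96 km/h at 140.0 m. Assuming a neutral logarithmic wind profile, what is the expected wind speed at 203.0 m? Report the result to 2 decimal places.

92.78 km/h

Log law: V ∝ ln(z/z₀). From the pair, with r = V₁/V₂ = 0.71605,
ln z₀ = (ln z₁ − r·ln z₂)/(1 − r) = (2.4849 − 0.71605×4.9416)/0.28395 = -3.7104 → z₀ = 0.02447 m
V₃ = V₁ · ln(z₃/z₀)/ln(z₁/z₀) = 63.7 × 9.0236/6.1953 = 92.7804 km/h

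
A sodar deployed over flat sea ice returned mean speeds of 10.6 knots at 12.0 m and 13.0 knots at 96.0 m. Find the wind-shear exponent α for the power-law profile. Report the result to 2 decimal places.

α ≈ 0.10

Power law: V₂/V₁ = (z₂/z₁)^α ⇒ α = ln(V₂/V₁) / ln(z₂/z₁)
α = ln(13.0/10.6) / ln(96.0/12.0) = ln(1.2264) / ln(8.0000)
  = 0.20410 / 2.07944 = 0.09815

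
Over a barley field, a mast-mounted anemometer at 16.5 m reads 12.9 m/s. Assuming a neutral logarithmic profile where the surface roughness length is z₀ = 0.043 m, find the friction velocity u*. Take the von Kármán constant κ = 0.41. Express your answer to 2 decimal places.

Log law: V(z) = (u*/κ) · ln(z/z₀) ⇒ u* = κ · V / ln(z/z₀)
u* = 0.41 × 12.9 / ln(16.5/0.043) = 0.41 × 12.9 / 5.9499
   = 5.2890 / 5.9499 = 0.8889 m/s

u* ≈ 0.89 m/s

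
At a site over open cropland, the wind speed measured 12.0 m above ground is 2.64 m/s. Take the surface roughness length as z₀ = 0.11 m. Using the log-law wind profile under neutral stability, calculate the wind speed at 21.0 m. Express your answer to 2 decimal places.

Log law: V(z) ∝ ln(z/z₀), so V₂/V₁ = ln(z₂/z₀) / ln(z₁/z₀).
ln(21.0/0.11) = 5.2518, ln(12.0/0.11) = 4.6922
V₂ = 2.64 × 5.2518/4.6922 = 2.64 × 1.1193 = 2.9549 m/s

2.95 m/s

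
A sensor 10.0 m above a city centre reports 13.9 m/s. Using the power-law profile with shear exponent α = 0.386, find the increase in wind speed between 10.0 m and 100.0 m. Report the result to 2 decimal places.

19.91 m/s

Power law: V₂ = V₁ · (z₂/z₁)^α = 13.9 × (10.0000)^0.386 = 33.8076 m/s
ΔV = 33.8076 − 13.9 = 19.9076 m/s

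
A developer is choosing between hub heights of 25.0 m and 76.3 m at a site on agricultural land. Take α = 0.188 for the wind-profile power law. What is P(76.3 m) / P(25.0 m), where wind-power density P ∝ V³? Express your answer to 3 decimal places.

1.876

Speed ratio: V_B/V_A = (z_B/z_A)^α = (76.3/25.0)^0.188 = (3.0520)^0.188 = 1.23339
Power-density ratio: P_B/P_A = (V_B/V_A)³ = (1.23339)³ = 1.87631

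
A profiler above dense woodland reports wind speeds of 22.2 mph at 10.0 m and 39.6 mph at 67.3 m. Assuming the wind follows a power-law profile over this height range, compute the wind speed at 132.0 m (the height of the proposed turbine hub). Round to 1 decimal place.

First find α: α = ln(V₂/V₁)/ln(z₂/z₁) = ln(39.6/22.2)/ln(67.3/10.0) = 0.57874/1.90658 = 0.3035
Extrapolate from 67.3 m to 132.0 m: V₃ = 39.6 × (132.0/67.3)^0.3035 = 39.6 × 1.2269 = 48.5848 mph

48.6 mph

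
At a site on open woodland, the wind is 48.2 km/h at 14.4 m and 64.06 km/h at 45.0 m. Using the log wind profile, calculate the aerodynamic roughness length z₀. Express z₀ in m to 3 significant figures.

z₀ ≈ 0.451 m

Log law: V(z) ∝ ln(z/z₀). With r = V₁/V₂ = 48.2/64.06 = 0.75242,
r · ln(z₂/z₀) = ln(z₁/z₀) ⇒ ln z₀ = (ln z₁ − r·ln z₂)/(1 − r)
ln z₀ = (2.66723 − 0.75242×3.80666) / 0.24758 = -0.7956
z₀ = exp(-0.7956) = 0.4513 m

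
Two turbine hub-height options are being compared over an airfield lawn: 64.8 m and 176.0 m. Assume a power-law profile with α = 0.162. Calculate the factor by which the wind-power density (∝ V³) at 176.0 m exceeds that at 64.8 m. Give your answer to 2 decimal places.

Speed ratio: V_B/V_A = (z_B/z_A)^α = (176.0/64.8)^0.162 = (2.7160)^0.162 = 1.17570
Power-density ratio: P_B/P_A = (V_B/V_A)³ = (1.17570)³ = 1.62515

1.63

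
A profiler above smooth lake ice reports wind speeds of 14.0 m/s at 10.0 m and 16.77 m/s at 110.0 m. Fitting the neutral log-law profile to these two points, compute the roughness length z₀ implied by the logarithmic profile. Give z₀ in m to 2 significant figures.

Log law: V(z) ∝ ln(z/z₀). With r = V₁/V₂ = 14.0/16.77 = 0.83482,
r · ln(z₂/z₀) = ln(z₁/z₀) ⇒ ln z₀ = (ln z₁ − r·ln z₂)/(1 − r)
ln z₀ = (2.30259 − 0.83482×4.70048) / 0.16518 = -9.8167
z₀ = exp(-9.8167) = 0.00005453 m

z₀ ≈ 0.000055 m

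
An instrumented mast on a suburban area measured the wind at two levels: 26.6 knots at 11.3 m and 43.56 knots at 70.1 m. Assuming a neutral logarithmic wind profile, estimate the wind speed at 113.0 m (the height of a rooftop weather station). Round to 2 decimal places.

48.00 knots

Log law: V ∝ ln(z/z₀). From the pair, with r = V₁/V₂ = 0.61065,
ln z₀ = (ln z₁ − r·ln z₂)/(1 − r) = (2.4248 − 0.61065×4.2499)/0.38935 = -0.4377 → z₀ = 0.6455 m
V₃ = V₁ · ln(z₃/z₀)/ln(z₁/z₀) = 26.6 × 5.1651/2.8625 = 47.9969 knots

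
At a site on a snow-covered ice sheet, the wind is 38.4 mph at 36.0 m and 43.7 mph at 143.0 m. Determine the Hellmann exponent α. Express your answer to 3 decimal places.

α ≈ 0.094

Power law: V₂/V₁ = (z₂/z₁)^α ⇒ α = ln(V₂/V₁) / ln(z₂/z₁)
α = ln(43.7/38.4) / ln(143.0/36.0) = ln(1.1380) / ln(3.9722)
  = 0.12929 / 1.37933 = 0.09373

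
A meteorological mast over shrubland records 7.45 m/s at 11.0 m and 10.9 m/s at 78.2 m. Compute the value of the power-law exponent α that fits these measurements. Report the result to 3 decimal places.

Power law: V₂/V₁ = (z₂/z₁)^α ⇒ α = ln(V₂/V₁) / ln(z₂/z₁)
α = ln(10.9/7.45) / ln(78.2/11.0) = ln(1.4631) / ln(7.1091)
  = 0.38055 / 1.96137 = 0.19402

α ≈ 0.194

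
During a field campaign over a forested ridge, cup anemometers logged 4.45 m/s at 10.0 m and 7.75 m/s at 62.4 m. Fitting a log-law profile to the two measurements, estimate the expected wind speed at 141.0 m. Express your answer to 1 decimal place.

9.2 m/s

Log law: V ∝ ln(z/z₀). From the pair, with r = V₁/V₂ = 0.57419,
ln z₀ = (ln z₁ − r·ln z₂)/(1 − r) = (2.3026 − 0.57419×4.1336)/0.42581 = -0.1665 → z₀ = 0.8467 m
V₃ = V₁ · ln(z₃/z₀)/ln(z₁/z₀) = 4.45 × 5.1152/2.4690 = 9.2192 m/s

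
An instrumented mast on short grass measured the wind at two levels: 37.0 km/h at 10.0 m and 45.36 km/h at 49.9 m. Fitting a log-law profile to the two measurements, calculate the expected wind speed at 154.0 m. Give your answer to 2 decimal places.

Log law: V ∝ ln(z/z₀). From the pair, with r = V₁/V₂ = 0.81570,
ln z₀ = (ln z₁ − r·ln z₂)/(1 − r) = (2.3026 − 0.81570×3.9100)/0.18430 = -4.8117 → z₀ = 0.008134 m
V₃ = V₁ · ln(z₃/z₀)/ln(z₁/z₀) = 37.0 × 9.8486/7.1142 = 51.2210 km/h

51.22 km/h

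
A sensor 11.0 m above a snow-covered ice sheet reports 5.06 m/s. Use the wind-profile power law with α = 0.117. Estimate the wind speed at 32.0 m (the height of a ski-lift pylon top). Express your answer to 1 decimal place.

Power-law profile: V₂ = V₁ · (z₂/z₁)^α
V₂ = 5.06 × (32.0/11.0)^0.117 = 5.06 × (2.9091)^0.117
    = 5.06 × 1.1331 = 5.7334 m/s

5.7 m/s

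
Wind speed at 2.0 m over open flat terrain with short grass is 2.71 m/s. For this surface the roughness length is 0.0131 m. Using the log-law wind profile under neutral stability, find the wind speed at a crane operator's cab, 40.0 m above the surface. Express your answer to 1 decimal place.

Log law: V(z) ∝ ln(z/z₀), so V₂/V₁ = ln(z₂/z₀) / ln(z₁/z₀).
ln(40.0/0.0131) = 8.0240, ln(2.0/0.0131) = 5.0283
V₂ = 2.71 × 8.0240/5.0283 = 2.71 × 1.5958 = 4.3246 m/s

4.3 m/s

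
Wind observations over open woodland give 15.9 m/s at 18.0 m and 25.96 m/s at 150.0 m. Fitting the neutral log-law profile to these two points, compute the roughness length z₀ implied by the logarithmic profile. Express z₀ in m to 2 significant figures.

z₀ ≈ 0.63 m

Log law: V(z) ∝ ln(z/z₀). With r = V₁/V₂ = 15.9/25.96 = 0.61248,
r · ln(z₂/z₀) = ln(z₁/z₀) ⇒ ln z₀ = (ln z₁ − r·ln z₂)/(1 − r)
ln z₀ = (2.89037 − 0.61248×5.01064) / 0.38752 = -0.4607
z₀ = exp(-0.4607) = 0.6308 m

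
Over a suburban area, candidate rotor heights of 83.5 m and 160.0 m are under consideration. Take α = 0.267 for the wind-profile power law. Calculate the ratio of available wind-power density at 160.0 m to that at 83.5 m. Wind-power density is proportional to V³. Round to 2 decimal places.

Speed ratio: V_B/V_A = (z_B/z_A)^α = (160.0/83.5)^0.267 = (1.9162)^0.267 = 1.18962
Power-density ratio: P_B/P_A = (V_B/V_A)³ = (1.18962)³ = 1.68356

1.68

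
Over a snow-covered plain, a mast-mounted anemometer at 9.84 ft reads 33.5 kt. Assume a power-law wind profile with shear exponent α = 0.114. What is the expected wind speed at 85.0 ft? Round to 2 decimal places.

Power-law profile: V₂ = V₁ · (z₂/z₁)^α
V₂ = 33.5 × (85.0/9.84)^0.114 = 33.5 × (8.6382)^0.114
    = 33.5 × 1.2787 = 42.8348 kt

42.83 kt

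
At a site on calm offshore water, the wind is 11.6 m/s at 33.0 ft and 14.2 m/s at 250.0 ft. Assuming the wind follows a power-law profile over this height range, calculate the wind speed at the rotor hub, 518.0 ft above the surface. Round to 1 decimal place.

15.3 m/s

First find α: α = ln(V₂/V₁)/ln(z₂/z₁) = ln(14.2/11.6)/ln(250.0/33.0) = 0.20224/2.02495 = 0.0999
Extrapolate from 250.0 ft to 518.0 ft: V₃ = 14.2 × (518.0/250.0)^0.0999 = 14.2 × 1.0755 = 15.2717 m/s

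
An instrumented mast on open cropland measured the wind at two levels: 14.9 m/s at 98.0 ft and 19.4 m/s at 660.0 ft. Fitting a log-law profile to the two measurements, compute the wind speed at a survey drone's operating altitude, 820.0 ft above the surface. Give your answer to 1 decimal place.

Log law: V ∝ ln(z/z₀). From the pair, with r = V₁/V₂ = 0.76804,
ln z₀ = (ln z₁ − r·ln z₂)/(1 − r) = (4.5850 − 0.76804×6.4922)/0.23196 = -1.7302 → z₀ = 0.1772 ft
V₃ = V₁ · ln(z₃/z₀)/ln(z₁/z₀) = 14.9 × 8.4395/6.3152 = 19.9121 m/s

19.9 m/s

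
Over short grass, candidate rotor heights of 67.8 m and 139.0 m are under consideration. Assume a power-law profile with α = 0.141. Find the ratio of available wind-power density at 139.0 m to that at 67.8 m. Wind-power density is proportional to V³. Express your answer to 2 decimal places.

Speed ratio: V_B/V_A = (z_B/z_A)^α = (139.0/67.8)^0.141 = (2.0501)^0.141 = 1.10653
Power-density ratio: P_B/P_A = (V_B/V_A)³ = (1.10653)³ = 1.35483

1.35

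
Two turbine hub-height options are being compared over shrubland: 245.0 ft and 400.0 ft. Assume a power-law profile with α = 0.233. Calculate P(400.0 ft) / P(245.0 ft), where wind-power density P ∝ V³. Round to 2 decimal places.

1.41

Speed ratio: V_B/V_A = (z_B/z_A)^α = (400.0/245.0)^0.233 = (1.6327)^0.233 = 1.12100
Power-density ratio: P_B/P_A = (V_B/V_A)³ = (1.12100)³ = 1.40868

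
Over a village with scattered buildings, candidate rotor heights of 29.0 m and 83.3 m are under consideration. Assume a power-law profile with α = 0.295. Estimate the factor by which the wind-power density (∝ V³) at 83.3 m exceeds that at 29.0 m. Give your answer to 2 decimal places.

2.54

Speed ratio: V_B/V_A = (z_B/z_A)^α = (83.3/29.0)^0.295 = (2.8724)^0.295 = 1.36516
Power-density ratio: P_B/P_A = (V_B/V_A)³ = (1.36516)³ = 2.54418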